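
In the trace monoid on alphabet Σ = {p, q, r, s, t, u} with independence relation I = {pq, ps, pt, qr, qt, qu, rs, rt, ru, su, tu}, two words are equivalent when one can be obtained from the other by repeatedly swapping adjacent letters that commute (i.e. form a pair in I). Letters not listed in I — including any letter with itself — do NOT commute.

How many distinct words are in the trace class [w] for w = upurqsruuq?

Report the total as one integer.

drop 0:u onto floor
drop 1:p onto {0:u}
drop 2:u onto {1:p}
drop 3:r onto {1:p}
drop 4:q onto floor
drop 5:s onto {4:q}
drop 6:r onto {3:r}
drop 7:u onto {2:u}
drop 8:u onto {7:u}
drop 9:q onto {5:s}
ground layer = {0:u, 4:q}
drop-orders for the pieces not yet dropped (sum over which currently-grounded one goes next):
  1 to go: {6} 1  {8} 1  {9} 1
  2 to go: {3,6} 1  {5,9} 1  {6,8} 2  {6,9} 2  {7,8} 1  {8,9} 2
  3 to go: {2,7,8} 1  {3,6,8} 3  {3,6,9} 3  {4,5,9} 1  {5,6,9} 3  {5,8,9} 3  {6,7,8} 3  {6,8,9} 6  {7,8,9} 3
  4 to go: {2,6,7,8} 4  {2,7,8,9} 4  {3,5,6,9} 6  {3,6,7,8} 6  {3,6,8,9} 12  {4,5,6,9} 4  {4,5,8,9} 4  {5,6,8,9} 12  {5,7,8,9} 6  {6,7,8,9} 12
  5 to go: {2,3,6,7,8} 10  {2,5,7,8,9} 10  {2,6,7,8,9} 20  {3,4,5,6,9} 10  {3,5,6,8,9} 30  {3,6,7,8,9} 30  {4,5,6,8,9} 20  {4,5,7,8,9} 10  {5,6,7,8,9} 30
  6 to go: {1,2,3,6,7,8} 10  {2,3,6,7,8,9} 60  {2,4,5,7,8,9} 20  {2,5,6,7,8,9} 60  {3,4,5,6,8,9} 60  {3,5,6,7,8,9} 90  {4,5,6,7,8,9} 60
  7 to go: {0,1,2,3,6,7,8} 10  {1,2,3,6,7,8,9} 70  {2,3,5,6,7,8,9} 210  {2,4,5,6,7,8,9} 140  {3,4,5,6,7,8,9} 210
  8 to go: {0,1,2,3,6,7,8,9} 80  {1,2,3,5,6,7,8,9} 280  {2,3,4,5,6,7,8,9} 560
  if 0:u drops first: 840 orders
  if 4:q drops first: 360 orders
heap linearizations: 1200

1200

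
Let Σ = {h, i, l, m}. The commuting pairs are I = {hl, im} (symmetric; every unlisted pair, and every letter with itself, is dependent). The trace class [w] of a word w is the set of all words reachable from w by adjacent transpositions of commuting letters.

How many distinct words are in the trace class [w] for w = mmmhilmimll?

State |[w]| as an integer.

piece 0:m — minimal
piece 1:m rests on {0:m}
piece 2:m rests on {1:m}
piece 3:h rests on {2:m}
piece 4:i rests on {3:h}
piece 5:l rests on {4:i}
piece 6:m rests on {5:l}
piece 7:i rests on {5:l}
piece 8:m rests on {6:m}
piece 9:l rests on {7:i, 8:m}
piece 10:l rests on {9:l}
minimal pieces: {0:m}
ways to finish when only these pieces remain (= sum over removing one remaining piece with nothing left below it):
  1 left: {10}→1
  2 left: {9,10}→1
  3 left: {7,9,10}→1  {8,9,10}→1
  4 left: {6,8,9,10}→1  {7,8,9,10}→2
  5 left: {6,7,8,9,10}→3
  6 left: {5,6,7,8,9,10}→3
  7 left: {4,5,6,7,8,9,10}→3
  8 left: {3,4,5,6,7,8,9,10}→3
  9 left: {2,3,4,5,6,7,8,9,10}→3
  placing 0:m first → 3 extensions

3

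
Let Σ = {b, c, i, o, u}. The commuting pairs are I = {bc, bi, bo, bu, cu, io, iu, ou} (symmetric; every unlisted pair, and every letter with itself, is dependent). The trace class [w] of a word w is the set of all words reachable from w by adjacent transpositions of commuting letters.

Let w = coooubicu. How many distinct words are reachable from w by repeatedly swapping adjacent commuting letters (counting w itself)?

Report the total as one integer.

1008

0(c) covers ∅
1(o) covers 0:c
2(o) covers 1:o
3(o) covers 2:o
4(u) covers ∅
5(b) covers ∅
6(i) covers 0:c
7(c) covers 3:o, 6:i
8(u) covers 4:u
floor of heap: 0:c, 4:u, 5:b
completions by unplaced set U, small U first (add the entries for U minus each lowest piece of U):
  |U|=1: {5}:1  {7}:1  {8}:1
  |U|=2: {3,7}:1  {4,8}:1  {5,7}:2  {5,8}:2  {6,7}:1  {7,8}:2
  |U|=3: {2,3,7}:1  {3,5,7}:3  {3,6,7}:2  {3,7,8}:3  {4,5,8}:3  {4,7,8}:3  {5,6,7}:3  {5,7,8}:6  {6,7,8}:3
  |U|=4: {1,2,3,7}:1  {2,3,5,7}:4  {2,3,6,7}:3  {2,3,7,8}:4  {3,4,7,8}:6  {3,5,6,7}:8  {3,5,7,8}:12  {3,6,7,8}:8  {4,5,7,8}:12  {4,6,7,8}:6  {5,6,7,8}:12
  |U|=5: {1,2,3,5,7}:5  {1,2,3,6,7}:4  {1,2,3,7,8}:5  {2,3,4,7,8}:10  {2,3,5,6,7}:15  {2,3,5,7,8}:20  {2,3,6,7,8}:15  {3,4,5,7,8}:30  {3,4,6,7,8}:20  {3,5,6,7,8}:40  {4,5,6,7,8}:30
  |U|=6: {0,1,2,3,6,7}:4  {1,2,3,4,7,8}:15  {1,2,3,5,6,7}:24  {1,2,3,5,7,8}:30  {1,2,3,6,7,8}:24  {2,3,4,5,7,8}:60  {2,3,4,6,7,8}:45  {2,3,5,6,7,8}:90  {3,4,5,6,7,8}:120
  |U|=7: {0,1,2,3,5,6,7}:28  {0,1,2,3,6,7,8}:28  {1,2,3,4,5,7,8}:105  {1,2,3,4,6,7,8}:84  {1,2,3,5,6,7,8}:168  {2,3,4,5,6,7,8}:315
  start at 0(c): 672
  start at 4(u): 224
  start at 5(b): 112
sum over floor = 1008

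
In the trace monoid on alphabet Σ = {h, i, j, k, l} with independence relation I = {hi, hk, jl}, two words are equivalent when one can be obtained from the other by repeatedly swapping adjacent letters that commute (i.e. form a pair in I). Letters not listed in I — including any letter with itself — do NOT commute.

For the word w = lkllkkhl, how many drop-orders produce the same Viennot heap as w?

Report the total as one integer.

#0=l has no predecessor
#1=k depends on [0:l]
#2=l depends on [1:k]
#3=l depends on [2:l]
#4=k depends on [3:l]
#5=k depends on [4:k]
#6=h depends on [3:l]
#7=l depends on [5:k, 6:h]
sources: [0:l]
N(rest) = Σ N(rest − s) over sources s of rest; N(one piece) = 1:
  size 1 → [7]=1
  size 2 → [5,7]=1  [6,7]=1
  size 3 → [4,5,7]=1  [5,6,7]=2
  size 4 → [4,5,6,7]=3
  size 5 → [3,4,5,6,7]=3
  size 6 → [2,3,4,5,6,7]=3
  first=0(l) contributes 3

3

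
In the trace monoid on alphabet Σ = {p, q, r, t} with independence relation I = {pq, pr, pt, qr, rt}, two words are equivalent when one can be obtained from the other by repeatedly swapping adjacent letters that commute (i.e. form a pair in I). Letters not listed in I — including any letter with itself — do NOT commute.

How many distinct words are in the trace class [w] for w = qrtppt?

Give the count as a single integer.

60

piece 0:q — minimal
piece 1:r — minimal
piece 2:t rests on {0:q}
piece 3:p — minimal
piece 4:p rests on {3:p}
piece 5:t rests on {2:t}
minimal pieces: {0:q, 1:r, 3:p}
ways to finish when only these pieces remain (= sum over removing one remaining piece with nothing left below it):
  1 left: {1}→1  {4}→1  {5}→1
  2 left: {1,4}→2  {1,5}→2  {2,5}→1  {3,4}→1  {4,5}→2
  3 left: {0,2,5}→1  {1,2,5}→3  {1,3,4}→3  {1,4,5}→6  {2,4,5}→3  {3,4,5}→3
  4 left: {0,1,2,5}→4  {0,2,4,5}→4  {1,2,4,5}→12  {1,3,4,5}→12  {2,3,4,5}→6
  placing 0:q first → 30 extensions
  placing 1:r first → 10 extensions
  placing 3:p first → 20 extensions
total linear extensions = 60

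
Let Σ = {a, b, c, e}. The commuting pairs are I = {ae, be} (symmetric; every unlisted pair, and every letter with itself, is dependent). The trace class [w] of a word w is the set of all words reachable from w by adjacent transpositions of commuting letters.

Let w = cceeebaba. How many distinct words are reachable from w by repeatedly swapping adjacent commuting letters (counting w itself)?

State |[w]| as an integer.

0(c) covers ∅
1(c) covers 0:c
2(e) covers 1:c
3(e) covers 2:e
4(e) covers 3:e
5(b) covers 1:c
6(a) covers 5:b
7(b) covers 6:a
8(a) covers 7:b
floor of heap: 0:c
completions by unplaced set U, small U first (add the entries for U minus each lowest piece of U):
  |U|=1: {4}:1  {8}:1
  |U|=2: {3,4}:1  {4,8}:2  {7,8}:1
  |U|=3: {2,3,4}:1  {3,4,8}:3  {4,7,8}:3  {6,7,8}:1
  |U|=4: {2,3,4,8}:4  {3,4,7,8}:6  {4,6,7,8}:4  {5,6,7,8}:1
  |U|=5: {2,3,4,7,8}:10  {3,4,6,7,8}:10  {4,5,6,7,8}:5
  |U|=6: {2,3,4,6,7,8}:20  {3,4,5,6,7,8}:15
  |U|=7: {2,3,4,5,6,7,8}:35
  start at 0(c): 35

35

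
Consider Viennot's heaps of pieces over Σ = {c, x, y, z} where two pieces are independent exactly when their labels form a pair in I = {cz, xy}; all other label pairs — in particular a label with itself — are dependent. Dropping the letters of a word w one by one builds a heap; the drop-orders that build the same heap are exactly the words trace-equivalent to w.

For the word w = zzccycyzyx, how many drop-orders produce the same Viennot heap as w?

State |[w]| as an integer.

12

0(z) covers ∅
1(z) covers 0:z
2(c) covers ∅
3(c) covers 2:c
4(y) covers 1:z, 3:c
5(c) covers 4:y
6(y) covers 5:c
7(z) covers 6:y
8(y) covers 7:z
9(x) covers 7:z
floor of heap: 0:z, 2:c
completions by unplaced set U, small U first (add the entries for U minus each lowest piece of U):
  |U|=1: {8}:1  {9}:1
  |U|=2: {8,9}:2
  |U|=3: {7,8,9}:2
  |U|=4: {6,7,8,9}:2
  |U|=5: {5,6,7,8,9}:2
  |U|=6: {4,5,6,7,8,9}:2
  |U|=7: {1,4,5,6,7,8,9}:2  {3,4,5,6,7,8,9}:2
  |U|=8: {0,1,4,5,6,7,8,9}:2  {1,3,4,5,6,7,8,9}:4  {2,3,4,5,6,7,8,9}:2
  start at 0(z): 6
  start at 2(c): 6
sum over floor = 12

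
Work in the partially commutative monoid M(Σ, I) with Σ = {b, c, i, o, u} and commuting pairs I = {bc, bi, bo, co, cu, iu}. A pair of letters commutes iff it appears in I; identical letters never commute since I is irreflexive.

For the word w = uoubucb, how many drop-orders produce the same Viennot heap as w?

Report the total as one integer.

0(u) covers ∅
1(o) covers 0:u
2(u) covers 1:o
3(b) covers 2:u
4(u) covers 3:b
5(c) covers ∅
6(b) covers 4:u
floor of heap: 0:u, 5:c
completions by unplaced set U, small U first (add the entries for U minus each lowest piece of U):
  |U|=1: {5}:1  {6}:1
  |U|=2: {4,6}:1  {5,6}:2
  |U|=3: {3,4,6}:1  {4,5,6}:3
  |U|=4: {2,3,4,6}:1  {3,4,5,6}:4
  |U|=5: {1,2,3,4,6}:1  {2,3,4,5,6}:5
  start at 0(u): 6
  start at 5(c): 1
sum over floor = 7

7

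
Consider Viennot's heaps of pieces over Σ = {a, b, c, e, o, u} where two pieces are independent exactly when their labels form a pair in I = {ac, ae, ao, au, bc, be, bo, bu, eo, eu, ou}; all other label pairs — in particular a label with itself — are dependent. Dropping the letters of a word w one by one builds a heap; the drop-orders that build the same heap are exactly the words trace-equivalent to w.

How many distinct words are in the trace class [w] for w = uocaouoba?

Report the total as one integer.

504

#0=u has no predecessor
#1=o has no predecessor
#2=c depends on [0:u, 1:o]
#3=a has no predecessor
#4=o depends on [2:c]
#5=u depends on [2:c]
#6=o depends on [4:o]
#7=b depends on [3:a]
#8=a depends on [7:b]
sources: [0:u, 1:o, 3:a]
N(rest) = Σ N(rest − s) over sources s of rest; N(one piece) = 1:
  size 1 → [5]=1  [6]=1  [8]=1
  size 2 → [4,6]=1  [5,6]=2  [5,8]=2  [6,8]=2  [7,8]=1
  size 3 → [3,7,8]=1  [4,5,6]=3  [4,6,8]=3  [5,6,8]=6  [5,7,8]=3  [6,7,8]=3
  size 4 → [2,4,5,6]=3  [3,5,7,8]=4  [3,6,7,8]=4  [4,5,6,8]=12  [4,6,7,8]=6  [5,6,7,8]=12
  size 5 → [0,2,4,5,6]=3  [1,2,4,5,6]=3  [2,4,5,6,8]=15  [3,4,6,7,8]=10  [3,5,6,7,8]=20  [4,5,6,7,8]=30
  size 6 → [0,1,2,4,5,6]=6  [0,2,4,5,6,8]=18  [1,2,4,5,6,8]=18  [2,4,5,6,7,8]=45  [3,4,5,6,7,8]=60
  size 7 → [0,1,2,4,5,6,8]=42  [0,2,4,5,6,7,8]=63  [1,2,4,5,6,7,8]=63  [2,3,4,5,6,7,8]=105
  first=0(u) contributes 168
  first=1(o) contributes 168
  first=3(a) contributes 168
|[w]| = 504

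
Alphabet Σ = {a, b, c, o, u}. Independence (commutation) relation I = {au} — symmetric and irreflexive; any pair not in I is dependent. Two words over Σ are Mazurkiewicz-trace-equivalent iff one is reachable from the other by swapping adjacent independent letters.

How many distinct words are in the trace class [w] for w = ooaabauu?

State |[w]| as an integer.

3

0(o) covers ∅
1(o) covers 0:o
2(a) covers 1:o
3(a) covers 2:a
4(b) covers 3:a
5(a) covers 4:b
6(u) covers 4:b
7(u) covers 6:u
floor of heap: 0:o
completions by unplaced set U, small U first (add the entries for U minus each lowest piece of U):
  |U|=1: {5}:1  {7}:1
  |U|=2: {5,7}:2  {6,7}:1
  |U|=3: {5,6,7}:3
  |U|=4: {4,5,6,7}:3
  |U|=5: {3,4,5,6,7}:3
  |U|=6: {2,3,4,5,6,7}:3
  start at 0(o): 3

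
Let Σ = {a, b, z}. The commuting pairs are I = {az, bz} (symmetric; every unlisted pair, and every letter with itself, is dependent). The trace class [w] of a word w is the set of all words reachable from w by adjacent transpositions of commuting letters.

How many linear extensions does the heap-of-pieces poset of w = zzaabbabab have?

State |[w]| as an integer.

drop 0:z onto floor
drop 1:z onto {0:z}
drop 2:a onto floor
drop 3:a onto {2:a}
drop 4:b onto {3:a}
drop 5:b onto {4:b}
drop 6:a onto {5:b}
drop 7:b onto {6:a}
drop 8:a onto {7:b}
drop 9:b onto {8:a}
ground layer = {0:z, 2:a}
drop-orders for the pieces not yet dropped (sum over which currently-grounded one goes next):
  1 to go: {1} 1  {9} 1
  2 to go: {0,1} 1  {1,9} 2  {8,9} 1
  3 to go: {0,1,9} 3  {1,8,9} 3  {7,8,9} 1
  4 to go: {0,1,8,9} 6  {1,7,8,9} 4  {6,7,8,9} 1
  5 to go: {0,1,7,8,9} 10  {1,6,7,8,9} 5  {5,6,7,8,9} 1
  6 to go: {0,1,6,7,8,9} 15  {1,5,6,7,8,9} 6  {4,5,6,7,8,9} 1
  7 to go: {0,1,5,6,7,8,9} 21  {1,4,5,6,7,8,9} 7  {3,4,5,6,7,8,9} 1
  8 to go: {0,1,4,5,6,7,8,9} 28  {1,3,4,5,6,7,8,9} 8  {2,3,4,5,6,7,8,9} 1
  if 0:z drops first: 9 orders
  if 2:a drops first: 36 orders
heap linearizations: 45

45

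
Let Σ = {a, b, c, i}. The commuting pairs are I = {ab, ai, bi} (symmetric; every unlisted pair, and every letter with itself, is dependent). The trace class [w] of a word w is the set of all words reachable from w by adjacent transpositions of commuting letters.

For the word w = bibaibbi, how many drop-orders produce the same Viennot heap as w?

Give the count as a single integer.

0(b) covers ∅
1(i) covers ∅
2(b) covers 0:b
3(a) covers ∅
4(i) covers 1:i
5(b) covers 2:b
6(b) covers 5:b
7(i) covers 4:i
floor of heap: 0:b, 1:i, 3:a
completions by unplaced set U, small U first (add the entries for U minus each lowest piece of U):
  |U|=1: {3}:1  {6}:1  {7}:1
  |U|=2: {3,6}:2  {3,7}:2  {4,7}:1  {5,6}:1  {6,7}:2
  |U|=3: {1,4,7}:1  {2,5,6}:1  {3,4,7}:3  {3,5,6}:3  {3,6,7}:6  {4,6,7}:3  {5,6,7}:3
  |U|=4: {0,2,5,6}:1  {1,3,4,7}:4  {1,4,6,7}:4  {2,3,5,6}:4  {2,5,6,7}:4  {3,4,6,7}:12  {3,5,6,7}:12  {4,5,6,7}:6
  |U|=5: {0,2,3,5,6}:5  {0,2,5,6,7}:5  {1,3,4,6,7}:20  {1,4,5,6,7}:10  {2,3,5,6,7}:20  {2,4,5,6,7}:10  {3,4,5,6,7}:30
  |U|=6: {0,2,3,5,6,7}:30  {0,2,4,5,6,7}:15  {1,2,4,5,6,7}:20  {1,3,4,5,6,7}:60  {2,3,4,5,6,7}:60
  start at 0(b): 140
  start at 1(i): 105
  start at 3(a): 35
sum over floor = 280

280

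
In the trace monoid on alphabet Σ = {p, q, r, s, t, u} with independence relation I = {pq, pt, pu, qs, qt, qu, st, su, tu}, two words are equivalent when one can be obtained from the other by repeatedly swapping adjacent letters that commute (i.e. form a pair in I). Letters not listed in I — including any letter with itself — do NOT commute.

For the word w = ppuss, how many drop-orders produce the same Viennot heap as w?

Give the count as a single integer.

0(p) covers ∅
1(p) covers 0:p
2(u) covers ∅
3(s) covers 1:p
4(s) covers 3:s
floor of heap: 0:p, 2:u
completions by unplaced set U, small U first (add the entries for U minus each lowest piece of U):
  |U|=1: {2}:1  {4}:1
  |U|=2: {2,4}:2  {3,4}:1
  |U|=3: {1,3,4}:1  {2,3,4}:3
  start at 0(p): 4
  start at 2(u): 1
sum over floor = 5

5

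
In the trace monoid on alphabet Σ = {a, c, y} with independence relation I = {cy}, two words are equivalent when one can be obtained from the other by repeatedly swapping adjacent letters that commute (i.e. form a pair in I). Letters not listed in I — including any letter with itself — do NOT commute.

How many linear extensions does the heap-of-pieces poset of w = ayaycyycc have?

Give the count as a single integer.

20

#0=a has no predecessor
#1=y depends on [0:a]
#2=a depends on [1:y]
#3=y depends on [2:a]
#4=c depends on [2:a]
#5=y depends on [3:y]
#6=y depends on [5:y]
#7=c depends on [4:c]
#8=c depends on [7:c]
sources: [0:a]
N(rest) = Σ N(rest − s) over sources s of rest; N(one piece) = 1:
  size 1 → [6]=1  [8]=1
  size 2 → [5,6]=1  [6,8]=2  [7,8]=1
  size 3 → [3,5,6]=1  [4,7,8]=1  [5,6,8]=3  [6,7,8]=3
  size 4 → [3,5,6,8]=4  [4,6,7,8]=4  [5,6,7,8]=6
  size 5 → [3,5,6,7,8]=10  [4,5,6,7,8]=10
  size 6 → [3,4,5,6,7,8]=20
  size 7 → [2,3,4,5,6,7,8]=20
  first=0(a) contributes 20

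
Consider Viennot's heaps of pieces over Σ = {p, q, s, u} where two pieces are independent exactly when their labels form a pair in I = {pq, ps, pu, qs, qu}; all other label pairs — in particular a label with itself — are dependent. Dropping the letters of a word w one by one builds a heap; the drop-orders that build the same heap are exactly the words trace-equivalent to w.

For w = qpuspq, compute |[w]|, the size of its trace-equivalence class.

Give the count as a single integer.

90

drop 0:q onto floor
drop 1:p onto floor
drop 2:u onto floor
drop 3:s onto {2:u}
drop 4:p onto {1:p}
drop 5:q onto {0:q}
ground layer = {0:q, 1:p, 2:u}
drop-orders for the pieces not yet dropped (sum over which currently-grounded one goes next):
  1 to go: {3} 1  {4} 1  {5} 1
  2 to go: {0,5} 1  {1,4} 1  {2,3} 1  {3,4} 2  {3,5} 2  {4,5} 2
  3 to go: {0,3,5} 3  {0,4,5} 3  {1,3,4} 3  {1,4,5} 3  {2,3,4} 3  {2,3,5} 3  {3,4,5} 6
  4 to go: {0,1,4,5} 6  {0,2,3,5} 6  {0,3,4,5} 12  {1,2,3,4} 6  {1,3,4,5} 12  {2,3,4,5} 12
  if 0:q drops first: 30 orders
  if 1:p drops first: 30 orders
  if 2:u drops first: 30 orders
heap linearizations: 90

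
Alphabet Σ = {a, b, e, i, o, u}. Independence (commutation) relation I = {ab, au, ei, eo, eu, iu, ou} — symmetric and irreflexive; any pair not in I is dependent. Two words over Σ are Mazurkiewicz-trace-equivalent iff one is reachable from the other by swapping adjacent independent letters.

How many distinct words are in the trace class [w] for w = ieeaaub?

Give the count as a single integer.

0(i) covers ∅
1(e) covers ∅
2(e) covers 1:e
3(a) covers 0:i, 2:e
4(a) covers 3:a
5(u) covers ∅
6(b) covers 0:i, 2:e, 5:u
floor of heap: 0:i, 1:e, 5:u
completions by unplaced set U, small U first (add the entries for U minus each lowest piece of U):
  |U|=1: {4}:1  {6}:1
  |U|=2: {3,4}:1  {4,6}:2  {5,6}:1
  |U|=3: {3,4,6}:3  {4,5,6}:3
  |U|=4: {0,3,4,6}:3  {2,3,4,6}:3  {3,4,5,6}:6
  |U|=5: {0,2,3,4,6}:6  {0,3,4,5,6}:9  {1,2,3,4,6}:3  {2,3,4,5,6}:9
  start at 0(i): 12
  start at 1(e): 24
  start at 5(u): 9
sum over floor = 45

45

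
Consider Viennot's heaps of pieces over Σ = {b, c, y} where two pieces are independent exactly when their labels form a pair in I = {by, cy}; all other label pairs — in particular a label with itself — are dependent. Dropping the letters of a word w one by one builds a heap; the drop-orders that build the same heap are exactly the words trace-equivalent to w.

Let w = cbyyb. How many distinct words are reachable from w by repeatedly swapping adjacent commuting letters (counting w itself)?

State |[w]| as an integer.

0(c) covers ∅
1(b) covers 0:c
2(y) covers ∅
3(y) covers 2:y
4(b) covers 1:b
floor of heap: 0:c, 2:y
completions by unplaced set U, small U first (add the entries for U minus each lowest piece of U):
  |U|=1: {3}:1  {4}:1
  |U|=2: {1,4}:1  {2,3}:1  {3,4}:2
  |U|=3: {0,1,4}:1  {1,3,4}:3  {2,3,4}:3
  start at 0(c): 6
  start at 2(y): 4
sum over floor = 10

10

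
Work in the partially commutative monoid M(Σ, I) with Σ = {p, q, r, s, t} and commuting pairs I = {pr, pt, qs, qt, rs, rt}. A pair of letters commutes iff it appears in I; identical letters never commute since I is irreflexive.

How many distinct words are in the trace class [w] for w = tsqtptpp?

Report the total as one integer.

35

piece 0:t — minimal
piece 1:s rests on {0:t}
piece 2:q — minimal
piece 3:t rests on {1:s}
piece 4:p rests on {1:s, 2:q}
piece 5:t rests on {3:t}
piece 6:p rests on {4:p}
piece 7:p rests on {6:p}
minimal pieces: {0:t, 2:q}
ways to finish when only these pieces remain (= sum over removing one remaining piece with nothing left below it):
  1 left: {5}→1  {7}→1
  2 left: {3,5}→1  {5,7}→2  {6,7}→1
  3 left: {3,5,7}→3  {4,6,7}→1  {5,6,7}→3
  4 left: {2,4,6,7}→1  {3,5,6,7}→6  {4,5,6,7}→4
  5 left: {2,4,5,6,7}→5  {3,4,5,6,7}→10
  6 left: {1,3,4,5,6,7}→10  {2,3,4,5,6,7}→15
  placing 0:t first → 25 extensions
  placing 2:q first → 10 extensions
total linear extensions = 35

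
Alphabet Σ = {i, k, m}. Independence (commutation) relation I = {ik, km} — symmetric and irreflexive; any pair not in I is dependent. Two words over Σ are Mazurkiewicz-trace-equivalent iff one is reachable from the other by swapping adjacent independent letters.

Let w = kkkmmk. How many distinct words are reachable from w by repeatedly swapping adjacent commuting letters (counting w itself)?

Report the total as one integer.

15

piece 0:k — minimal
piece 1:k rests on {0:k}
piece 2:k rests on {1:k}
piece 3:m — minimal
piece 4:m rests on {3:m}
piece 5:k rests on {2:k}
minimal pieces: {0:k, 3:m}
ways to finish when only these pieces remain (= sum over removing one remaining piece with nothing left below it):
  1 left: {4}→1  {5}→1
  2 left: {2,5}→1  {3,4}→1  {4,5}→2
  3 left: {1,2,5}→1  {2,4,5}→3  {3,4,5}→3
  4 left: {0,1,2,5}→1  {1,2,4,5}→4  {2,3,4,5}→6
  placing 0:k first → 10 extensions
  placing 3:m first → 5 extensions
total linear extensions = 15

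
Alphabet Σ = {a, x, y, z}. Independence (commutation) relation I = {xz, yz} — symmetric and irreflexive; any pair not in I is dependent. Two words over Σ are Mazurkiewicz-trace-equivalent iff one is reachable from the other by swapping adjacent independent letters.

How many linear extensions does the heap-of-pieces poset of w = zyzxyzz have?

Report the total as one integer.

35

#0=z has no predecessor
#1=y has no predecessor
#2=z depends on [0:z]
#3=x depends on [1:y]
#4=y depends on [3:x]
#5=z depends on [2:z]
#6=z depends on [5:z]
sources: [0:z, 1:y]
N(rest) = Σ N(rest − s) over sources s of rest; N(one piece) = 1:
  size 1 → [4]=1  [6]=1
  size 2 → [3,4]=1  [4,6]=2  [5,6]=1
  size 3 → [1,3,4]=1  [2,5,6]=1  [3,4,6]=3  [4,5,6]=3
  size 4 → [0,2,5,6]=1  [1,3,4,6]=4  [2,4,5,6]=4  [3,4,5,6]=6
  size 5 → [0,2,4,5,6]=5  [1,3,4,5,6]=10  [2,3,4,5,6]=10
  first=0(z) contributes 20
  first=1(y) contributes 15
|[w]| = 35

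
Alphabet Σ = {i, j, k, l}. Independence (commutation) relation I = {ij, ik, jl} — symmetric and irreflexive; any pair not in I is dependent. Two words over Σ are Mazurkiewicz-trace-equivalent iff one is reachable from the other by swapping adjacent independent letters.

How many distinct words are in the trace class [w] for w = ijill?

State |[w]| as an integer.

5

0(i) covers ∅
1(j) covers ∅
2(i) covers 0:i
3(l) covers 2:i
4(l) covers 3:l
floor of heap: 0:i, 1:j
completions by unplaced set U, small U first (add the entries for U minus each lowest piece of U):
  |U|=1: {1}:1  {4}:1
  |U|=2: {1,4}:2  {3,4}:1
  |U|=3: {1,3,4}:3  {2,3,4}:1
  start at 0(i): 4
  start at 1(j): 1
sum over floor = 5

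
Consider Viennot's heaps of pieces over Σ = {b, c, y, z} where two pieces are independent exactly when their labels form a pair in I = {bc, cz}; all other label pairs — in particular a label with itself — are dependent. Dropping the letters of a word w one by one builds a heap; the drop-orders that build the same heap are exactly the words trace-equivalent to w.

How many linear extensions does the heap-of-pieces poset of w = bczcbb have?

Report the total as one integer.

0(b) covers ∅
1(c) covers ∅
2(z) covers 0:b
3(c) covers 1:c
4(b) covers 2:z
5(b) covers 4:b
floor of heap: 0:b, 1:c
completions by unplaced set U, small U first (add the entries for U minus each lowest piece of U):
  |U|=1: {3}:1  {5}:1
  |U|=2: {1,3}:1  {3,5}:2  {4,5}:1
  |U|=3: {1,3,5}:3  {2,4,5}:1  {3,4,5}:3
  |U|=4: {0,2,4,5}:1  {1,3,4,5}:6  {2,3,4,5}:4
  start at 0(b): 10
  start at 1(c): 5
sum over floor = 15

15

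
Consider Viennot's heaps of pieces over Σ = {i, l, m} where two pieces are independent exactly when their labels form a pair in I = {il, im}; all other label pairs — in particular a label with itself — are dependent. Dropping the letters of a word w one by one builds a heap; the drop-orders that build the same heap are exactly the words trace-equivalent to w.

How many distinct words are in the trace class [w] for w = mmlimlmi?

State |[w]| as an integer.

28

drop 0:m onto floor
drop 1:m onto {0:m}
drop 2:l onto {1:m}
drop 3:i onto floor
drop 4:m onto {2:l}
drop 5:l onto {4:m}
drop 6:m onto {5:l}
drop 7:i onto {3:i}
ground layer = {0:m, 3:i}
drop-orders for the pieces not yet dropped (sum over which currently-grounded one goes next):
  1 to go: {6} 1  {7} 1
  2 to go: {3,7} 1  {5,6} 1  {6,7} 2
  3 to go: {3,6,7} 3  {4,5,6} 1  {5,6,7} 3
  4 to go: {2,4,5,6} 1  {3,5,6,7} 6  {4,5,6,7} 4
  5 to go: {1,2,4,5,6} 1  {2,4,5,6,7} 5  {3,4,5,6,7} 10
  6 to go: {0,1,2,4,5,6} 1  {1,2,4,5,6,7} 6  {2,3,4,5,6,7} 15
  if 0:m drops first: 21 orders
  if 3:i drops first: 7 orders
heap linearizations: 28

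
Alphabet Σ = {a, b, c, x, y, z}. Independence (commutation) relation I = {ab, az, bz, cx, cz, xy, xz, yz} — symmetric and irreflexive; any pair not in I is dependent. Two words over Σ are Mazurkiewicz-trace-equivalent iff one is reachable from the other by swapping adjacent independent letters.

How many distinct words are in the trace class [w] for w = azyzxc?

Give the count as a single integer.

45

drop 0:a onto floor
drop 1:z onto floor
drop 2:y onto {0:a}
drop 3:z onto {1:z}
drop 4:x onto {0:a}
drop 5:c onto {2:y}
ground layer = {0:a, 1:z}
drop-orders for the pieces not yet dropped (sum over which currently-grounded one goes next):
  1 to go: {3} 1  {4} 1  {5} 1
  2 to go: {1,3} 1  {2,5} 1  {3,4} 2  {3,5} 2  {4,5} 2
  3 to go: {1,3,4} 3  {1,3,5} 3  {2,3,5} 3  {2,4,5} 3  {3,4,5} 6
  4 to go: {0,2,4,5} 3  {1,2,3,5} 6  {1,3,4,5} 12  {2,3,4,5} 12
  if 0:a drops first: 30 orders
  if 1:z drops first: 15 orders
heap linearizations: 45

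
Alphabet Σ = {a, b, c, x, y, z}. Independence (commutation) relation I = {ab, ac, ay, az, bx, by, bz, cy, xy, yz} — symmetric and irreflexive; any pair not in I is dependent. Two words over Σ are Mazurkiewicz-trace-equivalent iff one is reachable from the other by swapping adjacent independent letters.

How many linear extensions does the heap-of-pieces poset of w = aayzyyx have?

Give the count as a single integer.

105

drop 0:a onto floor
drop 1:a onto {0:a}
drop 2:y onto floor
drop 3:z onto floor
drop 4:y onto {2:y}
drop 5:y onto {4:y}
drop 6:x onto {1:a, 3:z}
ground layer = {0:a, 2:y, 3:z}
drop-orders for the pieces not yet dropped (sum over which currently-grounded one goes next):
  1 to go: {5} 1  {6} 1
  2 to go: {1,6} 1  {3,6} 1  {4,5} 1  {5,6} 2
  3 to go: {0,1,6} 1  {1,3,6} 2  {1,5,6} 3  {2,4,5} 1  {3,5,6} 3  {4,5,6} 3
  4 to go: {0,1,3,6} 3  {0,1,5,6} 4  {1,3,5,6} 8  {1,4,5,6} 6  {2,4,5,6} 4  {3,4,5,6} 6
  5 to go: {0,1,3,5,6} 15  {0,1,4,5,6} 10  {1,2,4,5,6} 10  {1,3,4,5,6} 20  {2,3,4,5,6} 10
  if 0:a drops first: 40 orders
  if 2:y drops first: 45 orders
  if 3:z drops first: 20 orders
heap linearizations: 105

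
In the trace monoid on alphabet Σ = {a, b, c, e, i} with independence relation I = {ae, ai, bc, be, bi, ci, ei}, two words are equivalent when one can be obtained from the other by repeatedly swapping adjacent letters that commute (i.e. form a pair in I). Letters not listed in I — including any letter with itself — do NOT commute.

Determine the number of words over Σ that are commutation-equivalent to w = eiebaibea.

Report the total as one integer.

1260

#0=e has no predecessor
#1=i has no predecessor
#2=e depends on [0:e]
#3=b has no predecessor
#4=a depends on [3:b]
#5=i depends on [1:i]
#6=b depends on [4:a]
#7=e depends on [2:e]
#8=a depends on [6:b]
sources: [0:e, 1:i, 3:b]
N(rest) = Σ N(rest − s) over sources s of rest; N(one piece) = 1:
  size 1 → [5]=1  [7]=1  [8]=1
  size 2 → [1,5]=1  [2,7]=1  [5,7]=2  [5,8]=2  [6,8]=1  [7,8]=2
  size 3 → [0,2,7]=1  [1,5,7]=3  [1,5,8]=3  [2,5,7]=3  [2,7,8]=3  [4,6,8]=1  [5,6,8]=3  [5,7,8]=6  [6,7,8]=3
  size 4 → [0,2,5,7]=4  [0,2,7,8]=4  [1,2,5,7]=6  [1,5,6,8]=6  [1,5,7,8]=12  [2,5,7,8]=12  [2,6,7,8]=6  [3,4,6,8]=1  [4,5,6,8]=4  [4,6,7,8]=4  [5,6,7,8]=12
  size 5 → [0,1,2,5,7]=10  [0,2,5,7,8]=20  [0,2,6,7,8]=10  [1,2,5,7,8]=30  [1,4,5,6,8]=10  [1,5,6,7,8]=30  [2,4,6,7,8]=10  [2,5,6,7,8]=30  [3,4,5,6,8]=5  [3,4,6,7,8]=5  [4,5,6,7,8]=20
  size 6 → [0,1,2,5,7,8]=60  [0,2,4,6,7,8]=20  [0,2,5,6,7,8]=60  [1,2,5,6,7,8]=90  [1,3,4,5,6,8]=15  [1,4,5,6,7,8]=60  [2,3,4,6,7,8]=15  [2,4,5,6,7,8]=60  [3,4,5,6,7,8]=30
  size 7 → [0,1,2,5,6,7,8]=210  [0,2,3,4,6,7,8]=35  [0,2,4,5,6,7,8]=140  [1,2,4,5,6,7,8]=210  [1,3,4,5,6,7,8]=105  [2,3,4,5,6,7,8]=105
  first=0(e) contributes 420
  first=1(i) contributes 280
  first=3(b) contributes 560
|[w]| = 1260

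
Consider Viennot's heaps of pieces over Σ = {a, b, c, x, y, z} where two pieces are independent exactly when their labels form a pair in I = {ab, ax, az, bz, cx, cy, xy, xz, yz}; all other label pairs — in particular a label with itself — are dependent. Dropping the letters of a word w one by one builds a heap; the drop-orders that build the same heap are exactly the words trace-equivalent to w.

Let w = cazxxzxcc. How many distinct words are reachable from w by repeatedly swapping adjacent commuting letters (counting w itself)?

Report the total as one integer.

252

#0=c has no predecessor
#1=a depends on [0:c]
#2=z depends on [0:c]
#3=x has no predecessor
#4=x depends on [3:x]
#5=z depends on [2:z]
#6=x depends on [4:x]
#7=c depends on [1:a, 5:z]
#8=c depends on [7:c]
sources: [0:c, 3:x]
N(rest) = Σ N(rest − s) over sources s of rest; N(one piece) = 1:
  size 1 → [6]=1  [8]=1
  size 2 → [4,6]=1  [6,8]=2  [7,8]=1
  size 3 → [1,7,8]=1  [3,4,6]=1  [4,6,8]=3  [5,7,8]=1  [6,7,8]=3
  size 4 → [1,5,7,8]=2  [1,6,7,8]=4  [2,5,7,8]=1  [3,4,6,8]=4  [4,6,7,8]=6  [5,6,7,8]=4
  size 5 → [1,2,5,7,8]=3  [1,4,6,7,8]=10  [1,5,6,7,8]=10  [2,5,6,7,8]=5  [3,4,6,7,8]=10  [4,5,6,7,8]=10
  size 6 → [0,1,2,5,7,8]=3  [1,2,5,6,7,8]=18  [1,3,4,6,7,8]=20  [1,4,5,6,7,8]=30  [2,4,5,6,7,8]=15  [3,4,5,6,7,8]=20
  size 7 → [0,1,2,5,6,7,8]=21  [1,2,4,5,6,7,8]=63  [1,3,4,5,6,7,8]=70  [2,3,4,5,6,7,8]=35
  first=0(c) contributes 168
  first=3(x) contributes 84
|[w]| = 252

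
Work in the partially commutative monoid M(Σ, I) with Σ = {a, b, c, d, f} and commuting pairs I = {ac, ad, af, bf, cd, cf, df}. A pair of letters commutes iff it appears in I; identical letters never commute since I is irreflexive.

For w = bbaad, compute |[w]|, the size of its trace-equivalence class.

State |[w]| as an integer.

3

#0=b has no predecessor
#1=b depends on [0:b]
#2=a depends on [1:b]
#3=a depends on [2:a]
#4=d depends on [1:b]
sources: [0:b]
N(rest) = Σ N(rest − s) over sources s of rest; N(one piece) = 1:
  size 1 → [3]=1  [4]=1
  size 2 → [2,3]=1  [3,4]=2
  size 3 → [2,3,4]=3
  first=0(b) contributes 3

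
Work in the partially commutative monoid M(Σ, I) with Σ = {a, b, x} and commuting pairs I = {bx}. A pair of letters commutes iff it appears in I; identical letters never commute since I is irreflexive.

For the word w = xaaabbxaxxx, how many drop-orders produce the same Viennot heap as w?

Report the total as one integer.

0(x) covers ∅
1(a) covers 0:x
2(a) covers 1:a
3(a) covers 2:a
4(b) covers 3:a
5(b) covers 4:b
6(x) covers 3:a
7(a) covers 5:b, 6:x
8(x) covers 7:a
9(x) covers 8:x
10(x) covers 9:x
floor of heap: 0:x
completions by unplaced set U, small U first (add the entries for U minus each lowest piece of U):
  |U|=1: {10}:1
  |U|=2: {9,10}:1
  |U|=3: {8,9,10}:1
  |U|=4: {7,8,9,10}:1
  |U|=5: {5,7,8,9,10}:1  {6,7,8,9,10}:1
  |U|=6: {4,5,7,8,9,10}:1  {5,6,7,8,9,10}:2
  |U|=7: {4,5,6,7,8,9,10}:3
  |U|=8: {3,4,5,6,7,8,9,10}:3
  |U|=9: {2,3,4,5,6,7,8,9,10}:3
  start at 0(x): 3

3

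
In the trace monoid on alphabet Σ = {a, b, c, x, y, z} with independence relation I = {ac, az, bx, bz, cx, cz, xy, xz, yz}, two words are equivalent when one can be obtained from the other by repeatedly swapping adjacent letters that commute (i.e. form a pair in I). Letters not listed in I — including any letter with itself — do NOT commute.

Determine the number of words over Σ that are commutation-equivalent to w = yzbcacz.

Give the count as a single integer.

piece 0:y — minimal
piece 1:z — minimal
piece 2:b rests on {0:y}
piece 3:c rests on {2:b}
piece 4:a rests on {2:b}
piece 5:c rests on {3:c}
piece 6:z rests on {1:z}
minimal pieces: {0:y, 1:z}
ways to finish when only these pieces remain (= sum over removing one remaining piece with nothing left below it):
  1 left: {4}→1  {5}→1  {6}→1
  2 left: {1,6}→1  {3,5}→1  {4,5}→2  {4,6}→2  {5,6}→2
  3 left: {1,4,6}→3  {1,5,6}→3  {3,4,5}→3  {3,5,6}→3  {4,5,6}→6
  4 left: {1,3,5,6}→6  {1,4,5,6}→12  {2,3,4,5}→3  {3,4,5,6}→12
  5 left: {0,2,3,4,5}→3  {1,3,4,5,6}→30  {2,3,4,5,6}→15
  placing 0:y first → 45 extensions
  placing 1:z first → 18 extensions
total linear extensions = 63

63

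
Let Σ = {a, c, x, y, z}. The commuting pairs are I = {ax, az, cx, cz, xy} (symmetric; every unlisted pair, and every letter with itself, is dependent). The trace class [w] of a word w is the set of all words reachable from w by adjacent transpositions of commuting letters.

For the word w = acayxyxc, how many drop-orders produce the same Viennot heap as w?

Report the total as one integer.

piece 0:a — minimal
piece 1:c rests on {0:a}
piece 2:a rests on {1:c}
piece 3:y rests on {2:a}
piece 4:x — minimal
piece 5:y rests on {3:y}
piece 6:x rests on {4:x}
piece 7:c rests on {5:y}
minimal pieces: {0:a, 4:x}
ways to finish when only these pieces remain (= sum over removing one remaining piece with nothing left below it):
  1 left: {6}→1  {7}→1
  2 left: {4,6}→1  {5,7}→1  {6,7}→2
  3 left: {3,5,7}→1  {4,6,7}→3  {5,6,7}→3
  4 left: {2,3,5,7}→1  {3,5,6,7}→4  {4,5,6,7}→6
  5 left: {1,2,3,5,7}→1  {2,3,5,6,7}→5  {3,4,5,6,7}→10
  6 left: {0,1,2,3,5,7}→1  {1,2,3,5,6,7}→6  {2,3,4,5,6,7}→15
  placing 0:a first → 21 extensions
  placing 4:x first → 7 extensions
total linear extensions = 28

28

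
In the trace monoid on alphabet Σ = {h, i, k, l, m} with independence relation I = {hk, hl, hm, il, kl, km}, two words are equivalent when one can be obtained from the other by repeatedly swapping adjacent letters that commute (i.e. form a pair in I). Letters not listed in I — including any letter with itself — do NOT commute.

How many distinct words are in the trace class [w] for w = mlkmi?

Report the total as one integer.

4

drop 0:m onto floor
drop 1:l onto {0:m}
drop 2:k onto floor
drop 3:m onto {1:l}
drop 4:i onto {2:k, 3:m}
ground layer = {0:m, 2:k}
drop-orders for the pieces not yet dropped (sum over which currently-grounded one goes next):
  1 to go: {4} 1
  2 to go: {2,4} 1  {3,4} 1
  3 to go: {1,3,4} 1  {2,3,4} 2
  if 0:m drops first: 3 orders
  if 2:k drops first: 1 orders
heap linearizations: 4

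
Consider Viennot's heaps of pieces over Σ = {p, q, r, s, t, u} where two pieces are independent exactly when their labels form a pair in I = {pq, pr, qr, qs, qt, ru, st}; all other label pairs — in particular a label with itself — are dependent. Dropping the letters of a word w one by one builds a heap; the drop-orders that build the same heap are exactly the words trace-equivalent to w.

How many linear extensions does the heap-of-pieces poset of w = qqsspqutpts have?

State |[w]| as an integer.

0(q) covers ∅
1(q) covers 0:q
2(s) covers ∅
3(s) covers 2:s
4(p) covers 3:s
5(q) covers 1:q
6(u) covers 4:p, 5:q
7(t) covers 6:u
8(p) covers 7:t
9(t) covers 8:p
10(s) covers 8:p
floor of heap: 0:q, 2:s
completions by unplaced set U, small U first (add the entries for U minus each lowest piece of U):
  |U|=1: {9}:1  {10}:1
  |U|=2: {9,10}:2
  |U|=3: {8,9,10}:2
  |U|=4: {7,8,9,10}:2
  |U|=5: {6,7,8,9,10}:2
  |U|=6: {4,6,7,8,9,10}:2  {5,6,7,8,9,10}:2
  |U|=7: {1,5,6,7,8,9,10}:2  {3,4,6,7,8,9,10}:2  {4,5,6,7,8,9,10}:4
  |U|=8: {0,1,5,6,7,8,9,10}:2  {1,4,5,6,7,8,9,10}:6  {2,3,4,6,7,8,9,10}:2  {3,4,5,6,7,8,9,10}:6
  |U|=9: {0,1,4,5,6,7,8,9,10}:8  {1,3,4,5,6,7,8,9,10}:12  {2,3,4,5,6,7,8,9,10}:8
  start at 0(q): 20
  start at 2(s): 20
sum over floor = 40

40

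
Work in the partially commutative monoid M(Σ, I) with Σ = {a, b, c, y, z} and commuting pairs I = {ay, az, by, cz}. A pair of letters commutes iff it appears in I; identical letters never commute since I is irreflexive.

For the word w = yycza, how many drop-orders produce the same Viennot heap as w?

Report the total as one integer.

3

#0=y has no predecessor
#1=y depends on [0:y]
#2=c depends on [1:y]
#3=z depends on [1:y]
#4=a depends on [2:c]
sources: [0:y]
N(rest) = Σ N(rest − s) over sources s of rest; N(one piece) = 1:
  size 1 → [3]=1  [4]=1
  size 2 → [2,4]=1  [3,4]=2
  size 3 → [2,3,4]=3
  first=0(y) contributes 3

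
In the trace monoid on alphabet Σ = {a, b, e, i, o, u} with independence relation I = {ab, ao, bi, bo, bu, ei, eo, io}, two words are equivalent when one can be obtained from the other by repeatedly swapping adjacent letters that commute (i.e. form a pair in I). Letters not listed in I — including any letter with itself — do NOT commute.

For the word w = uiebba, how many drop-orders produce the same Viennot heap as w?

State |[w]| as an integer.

9

drop 0:u onto floor
drop 1:i onto {0:u}
drop 2:e onto {0:u}
drop 3:b onto {2:e}
drop 4:b onto {3:b}
drop 5:a onto {1:i, 2:e}
ground layer = {0:u}
drop-orders for the pieces not yet dropped (sum over which currently-grounded one goes next):
  1 to go: {4} 1  {5} 1
  2 to go: {1,5} 1  {3,4} 1  {4,5} 2
  3 to go: {1,4,5} 3  {3,4,5} 3
  4 to go: {1,3,4,5} 6  {2,3,4,5} 3
  if 0:u drops first: 9 orders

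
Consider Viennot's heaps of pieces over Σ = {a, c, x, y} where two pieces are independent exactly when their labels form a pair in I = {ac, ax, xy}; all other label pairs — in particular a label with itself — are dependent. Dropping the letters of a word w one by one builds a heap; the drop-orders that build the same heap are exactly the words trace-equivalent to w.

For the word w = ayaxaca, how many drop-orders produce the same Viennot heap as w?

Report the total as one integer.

piece 0:a — minimal
piece 1:y rests on {0:a}
piece 2:a rests on {1:y}
piece 3:x — minimal
piece 4:a rests on {2:a}
piece 5:c rests on {1:y, 3:x}
piece 6:a rests on {4:a}
minimal pieces: {0:a, 3:x}
ways to finish when only these pieces remain (= sum over removing one remaining piece with nothing left below it):
  1 left: {5}→1  {6}→1
  2 left: {3,5}→1  {4,6}→1  {5,6}→2
  3 left: {2,4,6}→1  {3,5,6}→3  {4,5,6}→3
  4 left: {2,4,5,6}→4  {3,4,5,6}→6
  5 left: {1,2,4,5,6}→4  {2,3,4,5,6}→10
  placing 0:a first → 14 extensions
  placing 3:x first → 4 extensions
total linear extensions = 18

18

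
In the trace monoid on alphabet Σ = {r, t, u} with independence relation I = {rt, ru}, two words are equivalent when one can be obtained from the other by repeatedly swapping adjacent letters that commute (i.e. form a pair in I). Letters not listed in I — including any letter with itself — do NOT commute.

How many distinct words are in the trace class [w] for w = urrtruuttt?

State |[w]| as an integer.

piece 0:u — minimal
piece 1:r — minimal
piece 2:r rests on {1:r}
piece 3:t rests on {0:u}
piece 4:r rests on {2:r}
piece 5:u rests on {3:t}
piece 6:u rests on {5:u}
piece 7:t rests on {6:u}
piece 8:t rests on {7:t}
piece 9:t rests on {8:t}
minimal pieces: {0:u, 1:r}
ways to finish when only these pieces remain (= sum over removing one remaining piece with nothing left below it):
  1 left: {4}→1  {9}→1
  2 left: {2,4}→1  {4,9}→2  {8,9}→1
  3 left: {1,2,4}→1  {2,4,9}→3  {4,8,9}→3  {7,8,9}→1
  4 left: {1,2,4,9}→4  {2,4,8,9}→6  {4,7,8,9}→4  {6,7,8,9}→1
  5 left: {1,2,4,8,9}→10  {2,4,7,8,9}→10  {4,6,7,8,9}→5  {5,6,7,8,9}→1
  6 left: {1,2,4,7,8,9}→20  {2,4,6,7,8,9}→15  {3,5,6,7,8,9}→1  {4,5,6,7,8,9}→6
  7 left: {0,3,5,6,7,8,9}→1  {1,2,4,6,7,8,9}→35  {2,4,5,6,7,8,9}→21  {3,4,5,6,7,8,9}→7
  8 left: {0,3,4,5,6,7,8,9}→8  {1,2,4,5,6,7,8,9}→56  {2,3,4,5,6,7,8,9}→28
  placing 0:u first → 84 extensions
  placing 1:r first → 36 extensions
total linear extensions = 120

120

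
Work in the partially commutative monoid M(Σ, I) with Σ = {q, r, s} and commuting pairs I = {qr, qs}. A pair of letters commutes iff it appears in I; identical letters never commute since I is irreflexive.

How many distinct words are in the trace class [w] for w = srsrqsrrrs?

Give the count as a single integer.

10

drop 0:s onto floor
drop 1:r onto {0:s}
drop 2:s onto {1:r}
drop 3:r onto {2:s}
drop 4:q onto floor
drop 5:s onto {3:r}
drop 6:r onto {5:s}
drop 7:r onto {6:r}
drop 8:r onto {7:r}
drop 9:s onto {8:r}
ground layer = {0:s, 4:q}
drop-orders for the pieces not yet dropped (sum over which currently-grounded one goes next):
  1 to go: {4} 1  {9} 1
  2 to go: {4,9} 2  {8,9} 1
  3 to go: {4,8,9} 3  {7,8,9} 1
  4 to go: {4,7,8,9} 4  {6,7,8,9} 1
  5 to go: {4,6,7,8,9} 5  {5,6,7,8,9} 1
  6 to go: {3,5,6,7,8,9} 1  {4,5,6,7,8,9} 6
  7 to go: {2,3,5,6,7,8,9} 1  {3,4,5,6,7,8,9} 7
  8 to go: {1,2,3,5,6,7,8,9} 1  {2,3,4,5,6,7,8,9} 8
  if 0:s drops first: 9 orders
  if 4:q drops first: 1 orders
heap linearizations: 10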